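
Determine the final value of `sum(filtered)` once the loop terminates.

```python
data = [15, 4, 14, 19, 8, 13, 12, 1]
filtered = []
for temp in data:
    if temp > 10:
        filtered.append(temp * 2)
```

Let's trace through this code step by step.

Initialize: data = [15, 4, 14, 19, 8, 13, 12, 1]
Initialize: filtered = []
Entering loop: for temp in data:
After iteration 1: temp = 15, filtered = [30]
After iteration 2: temp = 4, filtered = [30]
After iteration 3: temp = 14, filtered = [30, 28]
After iteration 4: temp = 19, filtered = [30, 28, 38]
After iteration 5: temp = 8, filtered = [30, 28, 38]
After iteration 6: temp = 13, filtered = [30, 28, 38, 26]
After iteration 7: temp = 12, filtered = [30, 28, 38, 26, 24]
After iteration 8: temp = 1, filtered = [30, 28, 38, 26, 24]
Loop ends.
sum(filtered) = 146

Final answer: 146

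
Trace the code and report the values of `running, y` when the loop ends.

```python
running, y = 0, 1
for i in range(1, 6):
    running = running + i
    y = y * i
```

Let's trace through this code step by step.

Initialize: running = 0
Initialize: y = 1
Entering loop: for i in range(1, 6):
After iteration 1: i = 1, running = 1, y = 1
After iteration 2: i = 2, running = 3, y = 2
After iteration 3: i = 3, running = 6, y = 6
After iteration 4: i = 4, running = 10, y = 24
After iteration 5: i = 5, running = 15, y = 120
Loop ends.

Final answer: 15, 120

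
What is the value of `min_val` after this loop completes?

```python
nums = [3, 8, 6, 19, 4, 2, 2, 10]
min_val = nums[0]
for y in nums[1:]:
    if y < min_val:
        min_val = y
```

Let's trace through this code step by step.

Initialize: nums = [3, 8, 6, 19, 4, 2, 2, 10]
Initialize: min_val = 3
Entering loop: for y in nums[1:]:
After iteration 1: y = 8, min_val = 3
After iteration 2: y = 6, min_val = 3
After iteration 3: y = 19, min_val = 3
After iteration 4: y = 4, min_val = 3
After iteration 5: y = 2, min_val = 2
After iteration 6: y = 2, min_val = 2
After iteration 7: y = 10, min_val = 2
Loop ends.

Final answer: 2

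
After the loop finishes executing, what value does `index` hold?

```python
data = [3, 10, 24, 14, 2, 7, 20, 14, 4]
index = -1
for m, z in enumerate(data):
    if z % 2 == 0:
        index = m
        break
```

Let's trace through this code step by step.

Initialize: data = [3, 10, 24, 14, 2, 7, 20, 14, 4]
Initialize: index = -1
Entering loop: for m, z in enumerate(data):
After iteration 1: m = 0, z = 3, index = -1
After iteration 2: m = 1, z = 10, index = 1
Loop ends.

Final answer: 1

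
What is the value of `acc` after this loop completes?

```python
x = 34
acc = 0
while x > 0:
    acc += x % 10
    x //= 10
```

Let's trace through this code step by step.

Initialize: x = 34
Initialize: acc = 0
Entering loop: while x > 0:
After iteration 1: x = 3, acc = 4
After iteration 2: x = 0, acc = 7
Loop ends.

Final answer: 7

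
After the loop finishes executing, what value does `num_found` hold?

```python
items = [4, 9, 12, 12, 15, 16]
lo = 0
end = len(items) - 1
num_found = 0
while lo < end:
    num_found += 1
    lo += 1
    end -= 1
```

Let's trace through this code step by step.

Initialize: items = [4, 9, 12, 12, 15, 16]
Initialize: lo = 0
Initialize: end = 5
Initialize: num_found = 0
Entering loop: while lo < end:
After iteration 1: lo = 1, end = 4, num_found = 1
After iteration 2: lo = 2, end = 3, num_found = 2
After iteration 3: lo = 3, end = 2, num_found = 3
Loop ends.

Final answer: 3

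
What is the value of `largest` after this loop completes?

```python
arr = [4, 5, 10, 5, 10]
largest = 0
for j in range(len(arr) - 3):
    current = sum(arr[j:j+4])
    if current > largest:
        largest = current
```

Let's trace through this code step by step.

Initialize: arr = [4, 5, 10, 5, 10]
Initialize: largest = 0
Entering loop: for j in range(len(arr) - 3):
After iteration 1: j = 0, largest = 24, current = 24
After iteration 2: j = 1, largest = 30, current = 30
Loop ends.

Final answer: 30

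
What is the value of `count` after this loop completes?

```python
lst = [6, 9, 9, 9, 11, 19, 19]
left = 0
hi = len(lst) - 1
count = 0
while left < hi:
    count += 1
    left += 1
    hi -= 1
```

Let's trace through this code step by step.

Initialize: lst = [6, 9, 9, 9, 11, 19, 19]
Initialize: left = 0
Initialize: hi = 6
Initialize: count = 0
Entering loop: while left < hi:
After iteration 1: left = 1, hi = 5, count = 1
After iteration 2: left = 2, hi = 4, count = 2
After iteration 3: left = 3, hi = 3, count = 3
Loop ends.

Final answer: 3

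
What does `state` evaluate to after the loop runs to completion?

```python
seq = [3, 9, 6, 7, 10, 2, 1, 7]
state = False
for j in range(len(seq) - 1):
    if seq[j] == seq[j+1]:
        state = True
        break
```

Let's trace through this code step by step.

Initialize: seq = [3, 9, 6, 7, 10, 2, 1, 7]
Initialize: state = False
Entering loop: for j in range(len(seq) - 1):
After iteration 1: j = 0, state = False
After iteration 2: j = 1, state = False
After iteration 3: j = 2, state = False
After iteration 4: j = 3, state = False
After iteration 5: j = 4, state = False
After iteration 6: j = 5, state = False
After iteration 7: j = 6, state = False
Loop ends.

Final answer: False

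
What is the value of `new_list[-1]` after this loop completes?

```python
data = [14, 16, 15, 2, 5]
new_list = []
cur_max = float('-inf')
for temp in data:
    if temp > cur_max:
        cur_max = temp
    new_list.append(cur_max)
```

Let's trace through this code step by step.

Initialize: data = [14, 16, 15, 2, 5]
Initialize: new_list = []
Initialize: cur_max = -inf
Entering loop: for temp in data:
After iteration 1: temp = 14, new_list = [14], cur_max = 14
After iteration 2: temp = 16, new_list = [14, 16], cur_max = 16
After iteration 3: temp = 15, new_list = [14, 16, 16], cur_max = 16
After iteration 4: temp = 2, new_list = [14, 16, 16, 16], cur_max = 16
After iteration 5: temp = 5, new_list = [14, 16, 16, 16, 16], cur_max = 16
Loop ends.
new_list[-1] = 16

Final answer: 16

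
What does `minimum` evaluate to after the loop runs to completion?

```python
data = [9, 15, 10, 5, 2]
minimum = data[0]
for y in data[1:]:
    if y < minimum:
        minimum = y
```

Let's trace through this code step by step.

Initialize: data = [9, 15, 10, 5, 2]
Initialize: minimum = 9
Entering loop: for y in data[1:]:
After iteration 1: y = 15, minimum = 9
After iteration 2: y = 10, minimum = 9
After iteration 3: y = 5, minimum = 5
After iteration 4: y = 2, minimum = 2
Loop ends.

Final answer: 2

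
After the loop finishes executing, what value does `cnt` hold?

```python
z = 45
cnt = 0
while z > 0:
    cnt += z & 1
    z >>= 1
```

Let's trace through this code step by step.

Initialize: z = 45
Initialize: cnt = 0
Entering loop: while z > 0:
After iteration 1: z = 22, cnt = 1
After iteration 2: z = 11, cnt = 1
After iteration 3: z = 5, cnt = 2
After iteration 4: z = 2, cnt = 3
After iteration 5: z = 1, cnt = 3
After iteration 6: z = 0, cnt = 4
Loop ends.

Final answer: 4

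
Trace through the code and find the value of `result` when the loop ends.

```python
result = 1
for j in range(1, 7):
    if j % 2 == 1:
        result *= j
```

Let's trace through this code step by step.

Initialize: result = 1
Entering loop: for j in range(1, 7):
After iteration 1: j = 1, result = 1
After iteration 2: j = 2, result = 1
After iteration 3: j = 3, result = 3
After iteration 4: j = 4, result = 3
After iteration 5: j = 5, result = 15
After iteration 6: j = 6, result = 15
Loop ends.

Final answer: 15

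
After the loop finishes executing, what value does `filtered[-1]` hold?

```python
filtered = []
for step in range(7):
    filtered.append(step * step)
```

Let's trace through this code step by step.

Initialize: filtered = []
Entering loop: for step in range(7):
After iteration 1: step = 0, filtered = [0]
After iteration 2: step = 1, filtered = [0, 1]
After iteration 3: step = 2, filtered = [0, 1, 4]
After iteration 4: step = 3, filtered = [0, 1, 4, 9]
After iteration 5: step = 4, filtered = [0, 1, 4, 9, 16]
After iteration 6: step = 5, filtered = [0, 1, 4, 9, 16, 25]
After iteration 7: step = 6, filtered = [0, 1, 4, 9, 16, 25, 36]
Loop ends.
filtered[-1] = 36

Final answer: 36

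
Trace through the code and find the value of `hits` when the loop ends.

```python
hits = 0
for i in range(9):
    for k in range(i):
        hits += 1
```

Let's trace through this code step by step.

Initialize: hits = 0
Entering loop: for i in range(9):
After iteration 1: i = 0, hits = 0
After iteration 2: i = 1, hits = 1, k = 0
After iteration 3: i = 2, hits = 3, k = 1
After iteration 4: i = 3, hits = 6, k = 2
After iteration 5: i = 4, hits = 10, k = 3
After iteration 6: i = 5, hits = 15, k = 4
After iteration 7: i = 6, hits = 21, k = 5
After iteration 8: i = 7, hits = 28, k = 6
After iteration 9: i = 8, hits = 36, k = 7
Loop ends.

Final answer: 36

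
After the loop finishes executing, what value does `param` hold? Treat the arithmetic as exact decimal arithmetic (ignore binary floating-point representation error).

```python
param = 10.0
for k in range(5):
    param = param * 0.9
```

Let's trace through this code step by step.

Initialize: param = 10.0
Entering loop: for k in range(5):
After iteration 1: k = 0, param = 9.0
After iteration 2: k = 1, param = 8.1
After iteration 3: k = 2, param = 7.29
After iteration 4: k = 3, param = 6.561
After iteration 5: k = 4, param = 5.9049
Loop ends.

Final answer: 5.9049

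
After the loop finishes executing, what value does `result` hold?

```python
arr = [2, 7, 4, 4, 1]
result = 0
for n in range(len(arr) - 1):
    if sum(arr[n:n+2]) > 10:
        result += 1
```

Let's trace through this code step by step.

Initialize: arr = [2, 7, 4, 4, 1]
Initialize: result = 0
Entering loop: for n in range(len(arr) - 1):
After iteration 1: n = 0, result = 0
After iteration 2: n = 1, result = 1
After iteration 3: n = 2, result = 1
After iteration 4: n = 3, result = 1
Loop ends.

Final answer: 1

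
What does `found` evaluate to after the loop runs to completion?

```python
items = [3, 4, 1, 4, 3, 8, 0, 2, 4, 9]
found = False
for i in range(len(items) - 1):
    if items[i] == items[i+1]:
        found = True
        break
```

Let's trace through this code step by step.

Initialize: items = [3, 4, 1, 4, 3, 8, 0, 2, 4, 9]
Initialize: found = False
Entering loop: for i in range(len(items) - 1):
After iteration 1: i = 0, found = False
After iteration 2: i = 1, found = False
After iteration 3: i = 2, found = False
After iteration 4: i = 3, found = False
After iteration 5: i = 4, found = False
After iteration 6: i = 5, found = False
After iteration 7: i = 6, found = False
After iteration 8: i = 7, found = False
After iteration 9: i = 8, found = False
Loop ends.

Final answer: False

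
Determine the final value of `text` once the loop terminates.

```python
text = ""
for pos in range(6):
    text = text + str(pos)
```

Let's trace through this code step by step.

Initialize: text = ''
Entering loop: for pos in range(6):
After iteration 1: pos = 0, text = '0'
After iteration 2: pos = 1, text = '01'
After iteration 3: pos = 2, text = '012'
After iteration 4: pos = 3, text = '0123'
After iteration 5: pos = 4, text = '01234'
After iteration 6: pos = 5, text = '012345'
Loop ends.

Final answer: '012345'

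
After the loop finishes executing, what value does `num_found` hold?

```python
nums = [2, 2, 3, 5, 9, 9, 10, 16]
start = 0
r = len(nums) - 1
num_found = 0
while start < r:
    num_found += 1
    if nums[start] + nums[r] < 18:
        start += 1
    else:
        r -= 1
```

Let's trace through this code step by step.

Initialize: nums = [2, 2, 3, 5, 9, 9, 10, 16]
Initialize: start = 0
Initialize: r = 7
Initialize: num_found = 0
Entering loop: while start < r:
After iteration 1: start = 0, r = 6, num_found = 1
After iteration 2: start = 1, r = 6, num_found = 2
After iteration 3: start = 2, r = 6, num_found = 3
After iteration 4: start = 3, r = 6, num_found = 4
After iteration 5: start = 4, r = 6, num_found = 5
After iteration 6: start = 4, r = 5, num_found = 6
After iteration 7: start = 4, r = 4, num_found = 7
Loop ends.

Final answer: 7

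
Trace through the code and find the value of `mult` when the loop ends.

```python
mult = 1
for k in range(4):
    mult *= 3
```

Let's trace through this code step by step.

Initialize: mult = 1
Entering loop: for k in range(4):
After iteration 1: k = 0, mult = 3
After iteration 2: k = 1, mult = 9
After iteration 3: k = 2, mult = 27
After iteration 4: k = 3, mult = 81
Loop ends.

Final answer: 81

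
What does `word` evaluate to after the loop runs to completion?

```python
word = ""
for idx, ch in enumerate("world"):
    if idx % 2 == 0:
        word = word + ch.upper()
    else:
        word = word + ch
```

Let's trace through this code step by step.

Initialize: word = ''
Entering loop: for idx, ch in enumerate("world"):
After iteration 1: idx = 0, ch = 'w', word = 'W'
After iteration 2: idx = 1, ch = 'o', word = 'Wo'
After iteration 3: idx = 2, ch = 'r', word = 'WoR'
After iteration 4: idx = 3, ch = 'l', word = 'WoRl'
After iteration 5: idx = 4, ch = 'd', word = 'WoRlD'
Loop ends.

Final answer: 'WoRlD'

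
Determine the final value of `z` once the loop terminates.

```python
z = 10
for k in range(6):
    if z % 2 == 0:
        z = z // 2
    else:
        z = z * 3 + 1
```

Let's trace through this code step by step.

Initialize: z = 10
Entering loop: for k in range(6):
After iteration 1: k = 0, z = 5
After iteration 2: k = 1, z = 16
After iteration 3: k = 2, z = 8
After iteration 4: k = 3, z = 4
After iteration 5: k = 4, z = 2
After iteration 6: k = 5, z = 1
Loop ends.

Final answer: 1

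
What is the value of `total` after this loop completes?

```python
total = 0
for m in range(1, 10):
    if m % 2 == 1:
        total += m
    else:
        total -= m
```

Let's trace through this code step by step.

Initialize: total = 0
Entering loop: for m in range(1, 10):
After iteration 1: m = 1, total = 1
After iteration 2: m = 2, total = -1
After iteration 3: m = 3, total = 2
After iteration 4: m = 4, total = -2
After iteration 5: m = 5, total = 3
After iteration 6: m = 6, total = -3
After iteration 7: m = 7, total = 4
After iteration 8: m = 8, total = -4
After iteration 9: m = 9, total = 5
Loop ends.

Final answer: 5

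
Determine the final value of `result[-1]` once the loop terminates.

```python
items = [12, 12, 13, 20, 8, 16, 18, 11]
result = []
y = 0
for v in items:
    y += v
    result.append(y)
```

Let's trace through this code step by step.

Initialize: items = [12, 12, 13, 20, 8, 16, 18, 11]
Initialize: result = []
Initialize: y = 0
Entering loop: for v in items:
After iteration 1: v = 12, result = [12], y = 12
After iteration 2: v = 12, result = [12, 24], y = 24
After iteration 3: v = 13, result = [12, 24, 37], y = 37
After iteration 4: v = 20, result = [12, 24, 37, 57], y = 57
After iteration 5: v = 8, result = [12, 24, 37, 57, 65], y = 65
After iteration 6: v = 16, result = [12, 24, 37, 57, 65, 81], y = 81
After iteration 7: v = 18, result = [12, 24, 37, 57, 65, 81, 99], y = 99
After iteration 8: v = 11, result = [12, 24, 37, 57, 65, 81, 99, 110], y = 110
Loop ends.
result[-1] = 110

Final answer: 110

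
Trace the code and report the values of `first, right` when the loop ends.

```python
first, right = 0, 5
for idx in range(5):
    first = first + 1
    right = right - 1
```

Let's trace through this code step by step.

Initialize: first = 0
Initialize: right = 5
Entering loop: for idx in range(5):
After iteration 1: idx = 0, first = 1, right = 4
After iteration 2: idx = 1, first = 2, right = 3
After iteration 3: idx = 2, first = 3, right = 2
After iteration 4: idx = 3, first = 4, right = 1
After iteration 5: idx = 4, first = 5, right = 0
Loop ends.

Final answer: 5, 0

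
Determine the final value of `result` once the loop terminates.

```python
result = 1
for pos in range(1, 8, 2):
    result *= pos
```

Let's trace through this code step by step.

Initialize: result = 1
Entering loop: for pos in range(1, 8, 2):
After iteration 1: pos = 1, result = 1
After iteration 2: pos = 3, result = 3
After iteration 3: pos = 5, result = 15
After iteration 4: pos = 7, result = 105
Loop ends.

Final answer: 105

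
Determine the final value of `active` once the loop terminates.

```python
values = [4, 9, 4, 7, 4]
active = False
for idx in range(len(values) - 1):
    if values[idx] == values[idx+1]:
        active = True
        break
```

Let's trace through this code step by step.

Initialize: values = [4, 9, 4, 7, 4]
Initialize: active = False
Entering loop: for idx in range(len(values) - 1):
After iteration 1: idx = 0, active = False
After iteration 2: idx = 1, active = False
After iteration 3: idx = 2, active = False
After iteration 4: idx = 3, active = False
Loop ends.

Final answer: False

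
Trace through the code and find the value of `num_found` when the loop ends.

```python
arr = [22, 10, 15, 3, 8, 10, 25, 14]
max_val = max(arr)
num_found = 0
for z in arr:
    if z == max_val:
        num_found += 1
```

Let's trace through this code step by step.

Initialize: arr = [22, 10, 15, 3, 8, 10, 25, 14]
Initialize: max_val = 25
Initialize: num_found = 0
Entering loop: for z in arr:
After iteration 1: z = 22, num_found = 0
After iteration 2: z = 10, num_found = 0
After iteration 3: z = 15, num_found = 0
After iteration 4: z = 3, num_found = 0
After iteration 5: z = 8, num_found = 0
After iteration 6: z = 10, num_found = 0
After iteration 7: z = 25, num_found = 1
After iteration 8: z = 14, num_found = 1
Loop ends.

Final answer: 1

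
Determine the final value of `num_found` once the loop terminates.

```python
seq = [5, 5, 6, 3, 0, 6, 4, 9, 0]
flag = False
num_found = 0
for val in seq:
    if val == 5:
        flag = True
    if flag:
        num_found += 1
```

Let's trace through this code step by step.

Initialize: seq = [5, 5, 6, 3, 0, 6, 4, 9, 0]
Initialize: flag = False
Initialize: num_found = 0
Entering loop: for val in seq:
After iteration 1: val = 5, flag = True, num_found = 1
After iteration 2: val = 5, flag = True, num_found = 2
After iteration 3: val = 6, flag = True, num_found = 3
After iteration 4: val = 3, flag = True, num_found = 4
After iteration 5: val = 0, flag = True, num_found = 5
After iteration 6: val = 6, flag = True, num_found = 6
After iteration 7: val = 4, flag = True, num_found = 7
After iteration 8: val = 9, flag = True, num_found = 8
After iteration 9: val = 0, flag = True, num_found = 9
Loop ends.

Final answer: 9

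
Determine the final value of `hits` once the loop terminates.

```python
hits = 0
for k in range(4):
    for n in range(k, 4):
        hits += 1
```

Let's trace through this code step by step.

Initialize: hits = 0
Entering loop: for k in range(4):
After iteration 1: k = 0, hits = 4
After iteration 2: k = 1, hits = 7
After iteration 3: k = 2, hits = 9
After iteration 4: k = 3, hits = 10
Loop ends.

Final answer: 10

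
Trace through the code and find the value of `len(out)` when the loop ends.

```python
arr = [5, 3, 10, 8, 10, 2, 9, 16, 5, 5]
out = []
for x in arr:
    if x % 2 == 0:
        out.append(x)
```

Let's trace through this code step by step.

Initialize: arr = [5, 3, 10, 8, 10, 2, 9, 16, 5, 5]
Initialize: out = []
Entering loop: for x in arr:
After iteration 1: x = 5, out = []
After iteration 2: x = 3, out = []
After iteration 3: x = 10, out = [10]
After iteration 4: x = 8, out = [10, 8]
After iteration 5: x = 10, out = [10, 8, 10]
After iteration 6: x = 2, out = [10, 8, 10, 2]
After iteration 7: x = 9, out = [10, 8, 10, 2]
After iteration 8: x = 16, out = [10, 8, 10, 2, 16]
After iteration 9: x = 5, out = [10, 8, 10, 2, 16]
After iteration 10: x = 5, out = [10, 8, 10, 2, 16]
Loop ends.
len(out) = 5

Final answer: 5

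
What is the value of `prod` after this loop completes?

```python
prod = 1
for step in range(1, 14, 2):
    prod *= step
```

Let's trace through this code step by step.

Initialize: prod = 1
Entering loop: for step in range(1, 14, 2):
After iteration 1: step = 1, prod = 1
After iteration 2: step = 3, prod = 3
After iteration 3: step = 5, prod = 15
After iteration 4: step = 7, prod = 105
After iteration 5: step = 9, prod = 945
After iteration 6: step = 11, prod = 10395
After iteration 7: step = 13, prod = 135135
Loop ends.

Final answer: 135135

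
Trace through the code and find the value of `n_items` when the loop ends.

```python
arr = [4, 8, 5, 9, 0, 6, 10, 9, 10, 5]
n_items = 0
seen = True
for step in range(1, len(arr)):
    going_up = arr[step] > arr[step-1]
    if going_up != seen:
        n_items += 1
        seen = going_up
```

Let's trace through this code step by step.

Initialize: arr = [4, 8, 5, 9, 0, 6, 10, 9, 10, 5]
Initialize: n_items = 0
Initialize: seen = True
Entering loop: for step in range(1, len(arr)):
After iteration 1: step = 1, n_items = 0, seen = True, going_up = True
After iteration 2: step = 2, n_items = 1, seen = False, going_up = False
After iteration 3: step = 3, n_items = 2, seen = True, going_up = True
After iteration 4: step = 4, n_items = 3, seen = False, going_up = False
After iteration 5: step = 5, n_items = 4, seen = True, going_up = True
After iteration 6: step = 6, n_items = 4, seen = True, going_up = True
After iteration 7: step = 7, n_items = 5, seen = False, going_up = False
After iteration 8: step = 8, n_items = 6, seen = True, going_up = True
After iteration 9: step = 9, n_items = 7, seen = False, going_up = False
Loop ends.

Final answer: 7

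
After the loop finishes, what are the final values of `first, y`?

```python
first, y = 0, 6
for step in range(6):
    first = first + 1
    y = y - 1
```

Let's trace through this code step by step.

Initialize: first = 0
Initialize: y = 6
Entering loop: for step in range(6):
After iteration 1: step = 0, first = 1, y = 5
After iteration 2: step = 1, first = 2, y = 4
After iteration 3: step = 2, first = 3, y = 3
After iteration 4: step = 3, first = 4, y = 2
After iteration 5: step = 4, first = 5, y = 1
After iteration 6: step = 5, first = 6, y = 0
Loop ends.

Final answer: 6, 0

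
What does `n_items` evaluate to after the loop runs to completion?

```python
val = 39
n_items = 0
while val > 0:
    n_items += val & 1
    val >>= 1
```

Let's trace through this code step by step.

Initialize: val = 39
Initialize: n_items = 0
Entering loop: while val > 0:
After iteration 1: val = 19, n_items = 1
After iteration 2: val = 9, n_items = 2
After iteration 3: val = 4, n_items = 3
After iteration 4: val = 2, n_items = 3
After iteration 5: val = 1, n_items = 3
After iteration 6: val = 0, n_items = 4
Loop ends.

Final answer: 4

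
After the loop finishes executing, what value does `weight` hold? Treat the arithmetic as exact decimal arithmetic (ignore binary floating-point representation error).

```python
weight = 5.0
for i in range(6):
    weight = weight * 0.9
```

Let's trace through this code step by step.

Initialize: weight = 5.0
Entering loop: for i in range(6):
After iteration 1: i = 0, weight = 4.5
After iteration 2: i = 1, weight = 4.05
After iteration 3: i = 2, weight = 3.645
After iteration 4: i = 3, weight = 3.2805
After iteration 5: i = 4, weight = 2.95245
After iteration 6: i = 5, weight = 2.657205
Loop ends.

Final answer: 2.657205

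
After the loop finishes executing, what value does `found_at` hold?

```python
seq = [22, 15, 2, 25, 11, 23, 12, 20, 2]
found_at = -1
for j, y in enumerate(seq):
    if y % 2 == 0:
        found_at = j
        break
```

Let's trace through this code step by step.

Initialize: seq = [22, 15, 2, 25, 11, 23, 12, 20, 2]
Initialize: found_at = -1
Entering loop: for j, y in enumerate(seq):
After iteration 1: j = 0, y = 22, found_at = 0
Loop ends.

Final answer: 0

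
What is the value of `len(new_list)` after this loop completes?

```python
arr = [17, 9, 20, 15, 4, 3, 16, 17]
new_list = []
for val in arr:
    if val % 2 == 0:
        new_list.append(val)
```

Let's trace through this code step by step.

Initialize: arr = [17, 9, 20, 15, 4, 3, 16, 17]
Initialize: new_list = []
Entering loop: for val in arr:
After iteration 1: val = 17, new_list = []
After iteration 2: val = 9, new_list = []
After iteration 3: val = 20, new_list = [20]
After iteration 4: val = 15, new_list = [20]
After iteration 5: val = 4, new_list = [20, 4]
After iteration 6: val = 3, new_list = [20, 4]
After iteration 7: val = 16, new_list = [20, 4, 16]
After iteration 8: val = 17, new_list = [20, 4, 16]
Loop ends.
len(new_list) = 3

Final answer: 3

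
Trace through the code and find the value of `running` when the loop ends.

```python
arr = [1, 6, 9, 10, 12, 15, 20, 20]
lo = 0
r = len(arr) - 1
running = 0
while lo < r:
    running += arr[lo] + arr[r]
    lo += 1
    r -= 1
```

Let's trace through this code step by step.

Initialize: arr = [1, 6, 9, 10, 12, 15, 20, 20]
Initialize: lo = 0
Initialize: r = 7
Initialize: running = 0
Entering loop: while lo < r:
After iteration 1: lo = 1, r = 6, running = 21
After iteration 2: lo = 2, r = 5, running = 47
After iteration 3: lo = 3, r = 4, running = 71
After iteration 4: lo = 4, r = 3, running = 93
Loop ends.

Final answer: 93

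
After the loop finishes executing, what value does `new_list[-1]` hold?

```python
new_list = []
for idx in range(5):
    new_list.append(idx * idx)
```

Let's trace through this code step by step.

Initialize: new_list = []
Entering loop: for idx in range(5):
After iteration 1: idx = 0, new_list = [0]
After iteration 2: idx = 1, new_list = [0, 1]
After iteration 3: idx = 2, new_list = [0, 1, 4]
After iteration 4: idx = 3, new_list = [0, 1, 4, 9]
After iteration 5: idx = 4, new_list = [0, 1, 4, 9, 16]
Loop ends.
new_list[-1] = 16

Final answer: 16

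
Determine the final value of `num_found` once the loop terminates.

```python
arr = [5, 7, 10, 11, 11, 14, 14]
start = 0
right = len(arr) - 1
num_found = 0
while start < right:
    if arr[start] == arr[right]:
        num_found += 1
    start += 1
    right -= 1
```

Let's trace through this code step by step.

Initialize: arr = [5, 7, 10, 11, 11, 14, 14]
Initialize: start = 0
Initialize: right = 6
Initialize: num_found = 0
Entering loop: while start < right:
After iteration 1: start = 1, right = 5, num_found = 0
After iteration 2: start = 2, right = 4, num_found = 0
After iteration 3: start = 3, right = 3, num_found = 0
Loop ends.

Final answer: 0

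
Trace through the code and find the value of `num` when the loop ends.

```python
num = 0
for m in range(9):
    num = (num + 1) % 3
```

Let's trace through this code step by step.

Initialize: num = 0
Entering loop: for m in range(9):
After iteration 1: m = 0, num = 1
After iteration 2: m = 1, num = 2
After iteration 3: m = 2, num = 0
After iteration 4: m = 3, num = 1
After iteration 5: m = 4, num = 2
After iteration 6: m = 5, num = 0
After iteration 7: m = 6, num = 1
After iteration 8: m = 7, num = 2
After iteration 9: m = 8, num = 0
Loop ends.

Final answer: 0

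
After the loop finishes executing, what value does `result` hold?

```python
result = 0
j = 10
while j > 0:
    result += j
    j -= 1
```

Let's trace through this code step by step.

Initialize: result = 0
Initialize: j = 10
Entering loop: while j > 0:
After iteration 1: result = 10, j = 9
After iteration 2: result = 19, j = 8
After iteration 3: result = 27, j = 7
After iteration 4: result = 34, j = 6
After iteration 5: result = 40, j = 5
After iteration 6: result = 45, j = 4
After iteration 7: result = 49, j = 3
After iteration 8: result = 52, j = 2
After iteration 9: result = 54, j = 1
After iteration 10: result = 55, j = 0
Loop ends.

Final answer: 55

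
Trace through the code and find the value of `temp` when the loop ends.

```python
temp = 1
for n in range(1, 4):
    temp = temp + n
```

Let's trace through this code step by step.

Initialize: temp = 1
Entering loop: for n in range(1, 4):
After iteration 1: n = 1, temp = 2
After iteration 2: n = 2, temp = 4
After iteration 3: n = 3, temp = 7
Loop ends.

Final answer: 7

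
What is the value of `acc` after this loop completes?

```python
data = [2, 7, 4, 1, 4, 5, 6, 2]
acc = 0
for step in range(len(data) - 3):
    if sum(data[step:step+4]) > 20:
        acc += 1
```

Let's trace through this code step by step.

Initialize: data = [2, 7, 4, 1, 4, 5, 6, 2]
Initialize: acc = 0
Entering loop: for step in range(len(data) - 3):
After iteration 1: step = 0, acc = 0
After iteration 2: step = 1, acc = 0
After iteration 3: step = 2, acc = 0
After iteration 4: step = 3, acc = 0
After iteration 5: step = 4, acc = 0
Loop ends.

Final answer: 0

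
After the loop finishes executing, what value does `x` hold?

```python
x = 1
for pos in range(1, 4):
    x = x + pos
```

Let's trace through this code step by step.

Initialize: x = 1
Entering loop: for pos in range(1, 4):
After iteration 1: pos = 1, x = 2
After iteration 2: pos = 2, x = 4
After iteration 3: pos = 3, x = 7
Loop ends.

Final answer: 7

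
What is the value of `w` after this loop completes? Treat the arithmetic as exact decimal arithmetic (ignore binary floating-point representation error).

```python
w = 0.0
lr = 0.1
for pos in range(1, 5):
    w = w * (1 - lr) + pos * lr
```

Let's trace through this code step by step.

Initialize: w = 0.0
Initialize: lr = 0.1
Entering loop: for pos in range(1, 5):
After iteration 1: pos = 1, w = 0.1
After iteration 2: pos = 2, w = 0.29
After iteration 3: pos = 3, w = 0.561
After iteration 4: pos = 4, w = 0.9049
Loop ends.

Final answer: 0.9049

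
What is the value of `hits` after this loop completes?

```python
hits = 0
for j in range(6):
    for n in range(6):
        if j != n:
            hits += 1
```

Let's trace through this code step by step.

Initialize: hits = 0
Entering loop: for j in range(6):
After iteration 1: j = 0, hits = 5
After iteration 2: j = 1, hits = 10
After iteration 3: j = 2, hits = 15
After iteration 4: j = 3, hits = 20
After iteration 5: j = 4, hits = 25
After iteration 6: j = 5, hits = 30
Loop ends.

Final answer: 30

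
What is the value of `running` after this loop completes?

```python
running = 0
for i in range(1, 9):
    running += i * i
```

Let's trace through this code step by step.

Initialize: running = 0
Entering loop: for i in range(1, 9):
After iteration 1: i = 1, running = 1
After iteration 2: i = 2, running = 5
After iteration 3: i = 3, running = 14
After iteration 4: i = 4, running = 30
After iteration 5: i = 5, running = 55
After iteration 6: i = 6, running = 91
After iteration 7: i = 7, running = 140
After iteration 8: i = 8, running = 204
Loop ends.

Final answer: 204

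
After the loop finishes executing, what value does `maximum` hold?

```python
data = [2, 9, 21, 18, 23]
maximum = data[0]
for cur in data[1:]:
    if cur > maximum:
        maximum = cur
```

Let's trace through this code step by step.

Initialize: data = [2, 9, 21, 18, 23]
Initialize: maximum = 2
Entering loop: for cur in data[1:]:
After iteration 1: cur = 9, maximum = 9
After iteration 2: cur = 21, maximum = 21
After iteration 3: cur = 18, maximum = 21
After iteration 4: cur = 23, maximum = 23
Loop ends.

Final answer: 23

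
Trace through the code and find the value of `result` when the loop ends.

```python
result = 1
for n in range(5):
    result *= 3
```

Let's trace through this code step by step.

Initialize: result = 1
Entering loop: for n in range(5):
After iteration 1: n = 0, result = 3
After iteration 2: n = 1, result = 9
After iteration 3: n = 2, result = 27
After iteration 4: n = 3, result = 81
After iteration 5: n = 4, result = 243
Loop ends.

Final answer: 243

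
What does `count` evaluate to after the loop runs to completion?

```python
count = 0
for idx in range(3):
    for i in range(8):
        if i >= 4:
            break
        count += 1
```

Let's trace through this code step by step.

Initialize: count = 0
Entering loop: for idx in range(3):
After iteration 1: idx = 0, count = 4
After iteration 2: idx = 1, count = 8
After iteration 3: idx = 2, count = 12
Loop ends.

Final answer: 12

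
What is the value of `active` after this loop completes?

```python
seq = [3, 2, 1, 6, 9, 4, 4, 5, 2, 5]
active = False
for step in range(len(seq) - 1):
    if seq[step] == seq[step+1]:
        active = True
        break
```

Let's trace through this code step by step.

Initialize: seq = [3, 2, 1, 6, 9, 4, 4, 5, 2, 5]
Initialize: active = False
Entering loop: for step in range(len(seq) - 1):
After iteration 1: step = 0, active = False
After iteration 2: step = 1, active = False
After iteration 3: step = 2, active = False
After iteration 4: step = 3, active = False
After iteration 5: step = 4, active = False
After iteration 6: step = 5, active = True
Loop ends.

Final answer: True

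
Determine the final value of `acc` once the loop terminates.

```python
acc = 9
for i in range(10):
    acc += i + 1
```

Let's trace through this code step by step.

Initialize: acc = 9
Entering loop: for i in range(10):
After iteration 1: i = 0, acc = 10
After iteration 2: i = 1, acc = 12
After iteration 3: i = 2, acc = 15
After iteration 4: i = 3, acc = 19
After iteration 5: i = 4, acc = 24
After iteration 6: i = 5, acc = 30
After iteration 7: i = 6, acc = 37
After iteration 8: i = 7, acc = 45
After iteration 9: i = 8, acc = 54
After iteration 10: i = 9, acc = 64
Loop ends.

Final answer: 64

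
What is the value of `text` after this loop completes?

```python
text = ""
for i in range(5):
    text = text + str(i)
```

Let's trace through this code step by step.

Initialize: text = ''
Entering loop: for i in range(5):
After iteration 1: i = 0, text = '0'
After iteration 2: i = 1, text = '01'
After iteration 3: i = 2, text = '012'
After iteration 4: i = 3, text = '0123'
After iteration 5: i = 4, text = '01234'
Loop ends.

Final answer: '01234'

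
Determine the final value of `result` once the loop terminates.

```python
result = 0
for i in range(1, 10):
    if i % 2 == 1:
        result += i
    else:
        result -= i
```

Let's trace through this code step by step.

Initialize: result = 0
Entering loop: for i in range(1, 10):
After iteration 1: i = 1, result = 1
After iteration 2: i = 2, result = -1
After iteration 3: i = 3, result = 2
After iteration 4: i = 4, result = -2
After iteration 5: i = 5, result = 3
After iteration 6: i = 6, result = -3
After iteration 7: i = 7, result = 4
After iteration 8: i = 8, result = -4
After iteration 9: i = 9, result = 5
Loop ends.

Final answer: 5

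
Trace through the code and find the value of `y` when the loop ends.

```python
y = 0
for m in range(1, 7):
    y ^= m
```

Let's trace through this code step by step.

Initialize: y = 0
Entering loop: for m in range(1, 7):
After iteration 1: m = 1, y = 1
After iteration 2: m = 2, y = 3
After iteration 3: m = 3, y = 0
After iteration 4: m = 4, y = 4
After iteration 5: m = 5, y = 1
After iteration 6: m = 6, y = 7
Loop ends.

Final answer: 7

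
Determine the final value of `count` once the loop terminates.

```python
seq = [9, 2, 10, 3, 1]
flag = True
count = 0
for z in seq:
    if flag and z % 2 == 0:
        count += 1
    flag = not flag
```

Let's trace through this code step by step.

Initialize: seq = [9, 2, 10, 3, 1]
Initialize: flag = True
Initialize: count = 0
Entering loop: for z in seq:
After iteration 1: z = 9, flag = False, count = 0
After iteration 2: z = 2, flag = True, count = 0
After iteration 3: z = 10, flag = False, count = 1
After iteration 4: z = 3, flag = True, count = 1
After iteration 5: z = 1, flag = False, count = 1
Loop ends.

Final answer: 1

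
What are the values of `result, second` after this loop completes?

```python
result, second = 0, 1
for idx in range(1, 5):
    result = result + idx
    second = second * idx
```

Let's trace through this code step by step.

Initialize: result = 0
Initialize: second = 1
Entering loop: for idx in range(1, 5):
After iteration 1: idx = 1, result = 1, second = 1
After iteration 2: idx = 2, result = 3, second = 2
After iteration 3: idx = 3, result = 6, second = 6
After iteration 4: idx = 4, result = 10, second = 24
Loop ends.

Final answer: 10, 24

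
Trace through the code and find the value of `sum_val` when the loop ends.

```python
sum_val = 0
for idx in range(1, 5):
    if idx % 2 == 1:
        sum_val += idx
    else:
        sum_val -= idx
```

Let's trace through this code step by step.

Initialize: sum_val = 0
Entering loop: for idx in range(1, 5):
After iteration 1: idx = 1, sum_val = 1
After iteration 2: idx = 2, sum_val = -1
After iteration 3: idx = 3, sum_val = 2
After iteration 4: idx = 4, sum_val = -2
Loop ends.

Final answer: -2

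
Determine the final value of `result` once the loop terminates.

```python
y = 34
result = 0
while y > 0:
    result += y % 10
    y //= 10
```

Let's trace through this code step by step.

Initialize: y = 34
Initialize: result = 0
Entering loop: while y > 0:
After iteration 1: y = 3, result = 4
After iteration 2: y = 0, result = 7
Loop ends.

Final answer: 7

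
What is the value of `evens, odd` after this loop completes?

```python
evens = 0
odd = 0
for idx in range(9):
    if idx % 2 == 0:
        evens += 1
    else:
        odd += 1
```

Let's trace through this code step by step.

Initialize: evens = 0
Initialize: odd = 0
Entering loop: for idx in range(9):
After iteration 1: idx = 0, evens = 1, odd = 0
After iteration 2: idx = 1, evens = 1, odd = 1
After iteration 3: idx = 2, evens = 2, odd = 1
After iteration 4: idx = 3, evens = 2, odd = 2
After iteration 5: idx = 4, evens = 3, odd = 2
After iteration 6: idx = 5, evens = 3, odd = 3
After iteration 7: idx = 6, evens = 4, odd = 3
After iteration 8: idx = 7, evens = 4, odd = 4
After iteration 9: idx = 8, evens = 5, odd = 4
Loop ends.

Final answer: 5, 4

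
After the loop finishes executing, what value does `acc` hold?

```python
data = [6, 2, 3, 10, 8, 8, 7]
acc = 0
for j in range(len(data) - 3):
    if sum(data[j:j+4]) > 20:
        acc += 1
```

Let's trace through this code step by step.

Initialize: data = [6, 2, 3, 10, 8, 8, 7]
Initialize: acc = 0
Entering loop: for j in range(len(data) - 3):
After iteration 1: j = 0, acc = 1
After iteration 2: j = 1, acc = 2
After iteration 3: j = 2, acc = 3
After iteration 4: j = 3, acc = 4
Loop ends.

Final answer: 4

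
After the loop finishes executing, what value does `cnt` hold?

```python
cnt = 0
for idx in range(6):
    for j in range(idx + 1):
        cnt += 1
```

Let's trace through this code step by step.

Initialize: cnt = 0
Entering loop: for idx in range(6):
After iteration 1: idx = 0, cnt = 1, j = 0
After iteration 2: idx = 1, cnt = 3, j = 1
After iteration 3: idx = 2, cnt = 6, j = 2
After iteration 4: idx = 3, cnt = 10, j = 3
After iteration 5: idx = 4, cnt = 15, j = 4
After iteration 6: idx = 5, cnt = 21, j = 5
Loop ends.

Final answer: 21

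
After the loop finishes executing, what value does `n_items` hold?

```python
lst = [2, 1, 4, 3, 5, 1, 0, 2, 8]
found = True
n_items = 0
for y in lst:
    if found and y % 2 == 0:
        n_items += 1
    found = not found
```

Let's trace through this code step by step.

Initialize: lst = [2, 1, 4, 3, 5, 1, 0, 2, 8]
Initialize: found = True
Initialize: n_items = 0
Entering loop: for y in lst:
After iteration 1: y = 2, found = False, n_items = 1
After iteration 2: y = 1, found = True, n_items = 1
After iteration 3: y = 4, found = False, n_items = 2
After iteration 4: y = 3, found = True, n_items = 2
After iteration 5: y = 5, found = False, n_items = 2
After iteration 6: y = 1, found = True, n_items = 2
After iteration 7: y = 0, found = False, n_items = 3
After iteration 8: y = 2, found = True, n_items = 3
After iteration 9: y = 8, found = False, n_items = 4
Loop ends.

Final answer: 4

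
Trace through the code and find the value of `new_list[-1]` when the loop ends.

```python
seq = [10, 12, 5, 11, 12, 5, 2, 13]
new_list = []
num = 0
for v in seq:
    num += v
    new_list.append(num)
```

Let's trace through this code step by step.

Initialize: seq = [10, 12, 5, 11, 12, 5, 2, 13]
Initialize: new_list = []
Initialize: num = 0
Entering loop: for v in seq:
After iteration 1: v = 10, new_list = [10], num = 10
After iteration 2: v = 12, new_list = [10, 22], num = 22
After iteration 3: v = 5, new_list = [10, 22, 27], num = 27
After iteration 4: v = 11, new_list = [10, 22, 27, 38], num = 38
After iteration 5: v = 12, new_list = [10, 22, 27, 38, 50], num = 50
After iteration 6: v = 5, new_list = [10, 22, 27, 38, 50, 55], num = 55
After iteration 7: v = 2, new_list = [10, 22, 27, 38, 50, 55, 57], num = 57
After iteration 8: v = 13, new_list = [10, 22, 27, 38, 50, 55, 57, 70], num = 70
Loop ends.
new_list[-1] = 70

Final answer: 70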